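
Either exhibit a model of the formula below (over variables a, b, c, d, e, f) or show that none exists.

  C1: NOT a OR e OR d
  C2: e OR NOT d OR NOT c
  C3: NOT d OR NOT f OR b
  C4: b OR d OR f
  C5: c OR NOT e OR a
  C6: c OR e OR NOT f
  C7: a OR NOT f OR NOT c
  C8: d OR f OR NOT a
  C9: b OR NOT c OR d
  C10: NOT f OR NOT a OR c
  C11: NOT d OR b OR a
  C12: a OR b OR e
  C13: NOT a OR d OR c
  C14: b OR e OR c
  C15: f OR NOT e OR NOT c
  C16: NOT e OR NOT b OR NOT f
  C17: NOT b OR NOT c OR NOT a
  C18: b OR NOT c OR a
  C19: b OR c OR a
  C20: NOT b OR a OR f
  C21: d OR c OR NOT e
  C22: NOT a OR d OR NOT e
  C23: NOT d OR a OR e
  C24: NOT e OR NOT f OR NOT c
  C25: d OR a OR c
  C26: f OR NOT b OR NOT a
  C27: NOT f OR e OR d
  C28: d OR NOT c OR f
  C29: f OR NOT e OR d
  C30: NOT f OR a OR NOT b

a ↦ true,  b ↦ false,  c ↦ false,  d ↦ true,  e ↦ true,  f ↦ false

Branch on a: set a = true.
Branch on e: set e = true.
From the singleton clause (d), d = true.
Branch on f: set f = false.
From the singleton clause (NOT c), c = false.
From the singleton clause (NOT b), b = false.
All clauses are satisfied.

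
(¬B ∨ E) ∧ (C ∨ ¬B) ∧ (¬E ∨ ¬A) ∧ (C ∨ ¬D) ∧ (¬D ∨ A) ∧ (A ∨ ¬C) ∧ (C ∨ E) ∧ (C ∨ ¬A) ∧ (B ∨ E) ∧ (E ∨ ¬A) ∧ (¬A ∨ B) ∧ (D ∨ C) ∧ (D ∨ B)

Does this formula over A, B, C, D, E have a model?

No

Case B = False:
From the singleton clause (E), E = True.
From the singleton clause (¬A), A = False.
From the singleton clause (¬D), D = False.
But (D) is also a unit clause — contradiction.
Backtrack on B: now try B = True.
From the singleton clause (E), E = True.
From the singleton clause (C), C = True.
From the singleton clause (¬A), A = False.
But (A) is also a unit clause — contradiction.
Both values of B lead to a conflict.
No assignment satisfies every clause.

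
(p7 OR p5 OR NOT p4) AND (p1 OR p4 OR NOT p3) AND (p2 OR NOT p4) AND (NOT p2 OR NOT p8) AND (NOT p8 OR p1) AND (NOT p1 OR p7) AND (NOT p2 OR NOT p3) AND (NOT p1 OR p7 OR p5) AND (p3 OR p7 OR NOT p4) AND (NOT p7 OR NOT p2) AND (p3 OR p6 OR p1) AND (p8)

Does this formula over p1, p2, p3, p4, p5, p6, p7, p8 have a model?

Satisfiable

The clause (p8) is unit, so p8 = true.
The clause (NOT p2) is unit, so p2 = false.
The clause (NOT p4) is unit, so p4 = false.
The clause (p1) is unit, so p1 = true.
The clause (p7) is unit, so p7 = true.
No clause remains; p3, p5, p6 are free.
A satisfying assignment: p1=true; p2=false; p3=true; p4=false; p5=false; p6=true; p7=true; p8=true.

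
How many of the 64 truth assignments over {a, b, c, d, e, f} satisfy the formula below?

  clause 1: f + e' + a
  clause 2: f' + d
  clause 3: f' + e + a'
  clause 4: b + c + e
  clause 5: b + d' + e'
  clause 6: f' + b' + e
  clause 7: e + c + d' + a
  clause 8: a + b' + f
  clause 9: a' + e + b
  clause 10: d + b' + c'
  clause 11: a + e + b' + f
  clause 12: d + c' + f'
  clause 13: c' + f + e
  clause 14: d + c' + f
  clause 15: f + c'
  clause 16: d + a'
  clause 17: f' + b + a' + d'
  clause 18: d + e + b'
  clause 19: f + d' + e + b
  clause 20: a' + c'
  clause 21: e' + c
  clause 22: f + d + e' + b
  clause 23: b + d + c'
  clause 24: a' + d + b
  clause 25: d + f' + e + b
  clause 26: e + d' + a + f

3

There are 2^6 = 64 truth assignments over (a, b, c, d, e, f).
Split on c. With c = 1, the clauses containing c are satisfied and c' drops from the rest; 2 of the 2^5 = 32 assignments to the other variables satisfy what remains.
With c = 0, by the same count on the reduced clause set, 1 assignment works.
Total: 2 + 1 = 3.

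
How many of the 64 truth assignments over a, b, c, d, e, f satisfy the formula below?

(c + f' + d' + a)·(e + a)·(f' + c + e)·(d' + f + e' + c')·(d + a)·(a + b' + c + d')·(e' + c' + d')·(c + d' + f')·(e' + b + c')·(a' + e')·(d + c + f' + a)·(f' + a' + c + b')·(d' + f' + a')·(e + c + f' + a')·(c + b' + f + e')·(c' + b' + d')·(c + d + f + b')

9

There are 2^6 = 64 truth assignments over (a, b, c, d, e, f).
Split on c. With c = 1, the clauses containing c are satisfied and c' drops from the rest; 5 of the 2^5 = 32 assignments to the other variables satisfy what remains.
With c = 0, by the same count on the reduced clause set, 4 assignments work.
Total: 5 + 4 = 9.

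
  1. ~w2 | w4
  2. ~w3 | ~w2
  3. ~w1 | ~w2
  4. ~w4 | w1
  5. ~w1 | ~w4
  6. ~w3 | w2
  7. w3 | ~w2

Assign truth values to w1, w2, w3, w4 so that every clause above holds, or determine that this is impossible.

w1=0, w2=0, w3=0, w4=0

Case w2 = 0:
From the singleton clause (~w3), w3 = 0.
Case w4 = 0:
Every clause is now satisfied; w1 is unconstrained.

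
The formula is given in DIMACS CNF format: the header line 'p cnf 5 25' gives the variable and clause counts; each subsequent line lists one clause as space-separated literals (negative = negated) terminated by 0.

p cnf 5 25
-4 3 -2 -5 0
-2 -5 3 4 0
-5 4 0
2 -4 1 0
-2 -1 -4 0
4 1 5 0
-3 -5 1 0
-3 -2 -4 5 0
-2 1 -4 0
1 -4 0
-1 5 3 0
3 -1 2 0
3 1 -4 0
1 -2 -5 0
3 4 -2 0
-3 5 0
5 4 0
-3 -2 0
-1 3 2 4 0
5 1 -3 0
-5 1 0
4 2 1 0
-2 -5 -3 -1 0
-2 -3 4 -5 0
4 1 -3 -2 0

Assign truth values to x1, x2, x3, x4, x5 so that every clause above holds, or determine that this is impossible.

Try x5 = True.
(x4) alone gives x4 = True.
(x1) alone gives x1 = True.
(¬x2) alone gives x2 = False.
(x3) alone gives x3 = True.
All clauses are satisfied.

x1=True,  x2=False,  x3=True,  x4=True,  x5=True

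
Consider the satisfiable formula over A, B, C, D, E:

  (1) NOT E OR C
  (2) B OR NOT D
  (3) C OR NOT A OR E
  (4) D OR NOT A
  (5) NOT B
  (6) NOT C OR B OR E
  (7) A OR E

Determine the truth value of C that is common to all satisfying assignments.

Suppose C = false.
(NOT E) alone gives E = false.
(NOT A) alone gives A = false.
Now (A) is unsatisfied and unit — conflict.
So every satisfying assignment has C = True.

True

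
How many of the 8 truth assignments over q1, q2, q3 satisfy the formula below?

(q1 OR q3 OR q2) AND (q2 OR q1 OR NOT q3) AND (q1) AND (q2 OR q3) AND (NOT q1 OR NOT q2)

1

There are 2^3 = 8 truth assignments over (q1, q2, q3).
Check each against the 5 clauses (columns in the order q1, q2, q3):
  F F F  ✗ fails (q1 OR q3 OR q2)
  F F T  ✗ fails (q2 OR q1 OR NOT q3)
  F T F  ✗ fails (q1)
  F T T  ✗ fails (q1)
  T F F  ✗ fails (q2 OR q3)
  T F T  ✓ satisfies all
  T T F  ✗ fails (NOT q1 OR NOT q2)
  T T T  ✗ fails (NOT q1 OR NOT q2)
1 of the 8 rows is a model.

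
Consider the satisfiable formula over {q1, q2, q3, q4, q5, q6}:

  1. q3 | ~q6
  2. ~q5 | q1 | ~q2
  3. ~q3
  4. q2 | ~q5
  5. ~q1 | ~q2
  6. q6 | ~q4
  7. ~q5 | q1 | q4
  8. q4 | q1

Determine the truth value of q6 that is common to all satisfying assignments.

False

Suppose q6 = 1.
Unit clause (q3) forces q3 = 1.
That conflicts with the unit clause (~q3).
So every satisfying assignment has q6 = False.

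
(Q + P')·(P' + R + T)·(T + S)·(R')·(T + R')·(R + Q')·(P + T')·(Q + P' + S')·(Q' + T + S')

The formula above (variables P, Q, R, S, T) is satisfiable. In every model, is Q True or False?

False

Suppose Q = 1.
The clause (R') is unit, so R = 0.
That conflicts with the unit clause (R).
So every satisfying assignment has Q = False.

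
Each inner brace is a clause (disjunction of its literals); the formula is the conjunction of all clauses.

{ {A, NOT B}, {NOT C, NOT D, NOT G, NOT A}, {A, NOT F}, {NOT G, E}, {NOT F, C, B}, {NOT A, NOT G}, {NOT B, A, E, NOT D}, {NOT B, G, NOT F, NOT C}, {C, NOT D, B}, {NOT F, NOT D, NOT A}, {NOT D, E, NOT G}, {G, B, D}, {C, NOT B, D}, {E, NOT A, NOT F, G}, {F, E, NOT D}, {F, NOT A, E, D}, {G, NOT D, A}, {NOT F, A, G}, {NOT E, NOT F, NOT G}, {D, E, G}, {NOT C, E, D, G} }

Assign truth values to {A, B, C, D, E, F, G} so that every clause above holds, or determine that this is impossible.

Case A = true:
From the singleton clause (NOT G), G = false.
Case F = false:
Case B = true:
Case C = true:
Case E = true:
All clauses hold; D can take either value.

A ↦ true; B ↦ true; C ↦ true; D ↦ true; E ↦ true; F ↦ false; G ↦ false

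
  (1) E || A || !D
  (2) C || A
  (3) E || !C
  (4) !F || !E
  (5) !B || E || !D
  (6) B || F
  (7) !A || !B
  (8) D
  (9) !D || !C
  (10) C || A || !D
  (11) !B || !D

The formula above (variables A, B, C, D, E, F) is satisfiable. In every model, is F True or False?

Suppose F = false.
The clause (B) is unit, so B = true.
The clause (!A) is unit, so A = false.
The clause (C) is unit, so C = true.
The clause (E) is unit, so E = true.
The clause (D) is unit, so D = true.
But (!D) is also a unit clause — contradiction.
So every satisfying assignment has F = True.

True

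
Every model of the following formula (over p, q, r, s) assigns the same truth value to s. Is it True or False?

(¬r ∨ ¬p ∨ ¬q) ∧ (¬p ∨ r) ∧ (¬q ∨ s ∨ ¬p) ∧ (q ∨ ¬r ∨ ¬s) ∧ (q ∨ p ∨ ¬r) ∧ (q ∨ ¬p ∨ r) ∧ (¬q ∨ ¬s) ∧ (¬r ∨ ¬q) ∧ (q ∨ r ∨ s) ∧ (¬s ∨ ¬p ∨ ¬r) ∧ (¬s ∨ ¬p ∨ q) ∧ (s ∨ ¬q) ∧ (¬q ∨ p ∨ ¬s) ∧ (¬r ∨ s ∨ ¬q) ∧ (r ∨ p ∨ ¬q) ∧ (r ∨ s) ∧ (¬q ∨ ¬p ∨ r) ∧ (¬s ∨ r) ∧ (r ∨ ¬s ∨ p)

Suppose s = True.
The clause (¬q) is unit, so q = False.
The clause (¬r) is unit, so r = False.
But (r) is also a unit clause — contradiction.
So every satisfying assignment has s = False.

False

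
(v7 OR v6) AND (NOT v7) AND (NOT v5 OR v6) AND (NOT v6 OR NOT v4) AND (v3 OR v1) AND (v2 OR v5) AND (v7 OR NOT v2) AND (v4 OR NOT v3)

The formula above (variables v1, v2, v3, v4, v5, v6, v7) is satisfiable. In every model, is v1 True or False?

Suppose v1 = false.
The clause (NOT v7) is unit, so v7 = false.
The clause (v6) is unit, so v6 = true.
The clause (NOT v4) is unit, so v4 = false.
The clause (v3) is unit, so v3 = true.
That conflicts with the unit clause (NOT v3).
So every satisfying assignment has v1 = True.

True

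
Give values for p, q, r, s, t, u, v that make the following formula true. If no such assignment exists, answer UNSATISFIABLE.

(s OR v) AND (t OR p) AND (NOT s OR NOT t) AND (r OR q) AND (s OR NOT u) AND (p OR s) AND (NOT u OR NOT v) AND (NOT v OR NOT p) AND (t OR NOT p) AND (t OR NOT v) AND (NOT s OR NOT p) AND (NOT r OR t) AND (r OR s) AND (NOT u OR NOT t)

Case s = true:
The clause (NOT t) is unit, so t = false.
The clause (p) is unit, so p = true.
That conflicts with the unit clause (NOT p).
That branch fails; take s = false instead.
The clause (v) is unit, so v = true.
The clause (NOT u) is unit, so u = false.
The clause (p) is unit, so p = true.
That conflicts with the unit clause (NOT p).
Neither s = true nor s = false works.

UNSATISFIABLE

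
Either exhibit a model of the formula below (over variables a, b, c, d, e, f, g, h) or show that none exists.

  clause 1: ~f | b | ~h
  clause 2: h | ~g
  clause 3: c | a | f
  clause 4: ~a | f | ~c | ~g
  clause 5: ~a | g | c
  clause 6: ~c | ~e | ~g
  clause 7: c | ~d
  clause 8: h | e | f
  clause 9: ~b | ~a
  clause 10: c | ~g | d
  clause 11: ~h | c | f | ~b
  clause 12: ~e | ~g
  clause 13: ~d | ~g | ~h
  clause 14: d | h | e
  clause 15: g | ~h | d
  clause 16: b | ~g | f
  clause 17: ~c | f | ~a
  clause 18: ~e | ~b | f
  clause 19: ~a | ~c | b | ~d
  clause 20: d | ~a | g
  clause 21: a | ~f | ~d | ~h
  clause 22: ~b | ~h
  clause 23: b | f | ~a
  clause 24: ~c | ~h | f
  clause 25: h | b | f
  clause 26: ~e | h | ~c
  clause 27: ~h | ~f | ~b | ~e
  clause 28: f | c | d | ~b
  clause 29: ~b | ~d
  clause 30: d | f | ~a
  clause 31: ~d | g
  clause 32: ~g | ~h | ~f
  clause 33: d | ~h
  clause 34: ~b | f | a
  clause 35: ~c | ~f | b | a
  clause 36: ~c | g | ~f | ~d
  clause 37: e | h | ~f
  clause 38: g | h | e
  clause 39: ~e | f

a=0,  b=1,  c=0,  d=0,  e=1,  f=1,  g=0,  h=0

Case h = 0:
Unit clause (~g) forces g = 0.
Unit clause (~d) forces d = 0.
Unit clause (e) forces e = 1.
Unit clause (~a) forces a = 0.
Unit clause (~c) forces c = 0.
Unit clause (f) forces f = 1.
No clause remains; b is free.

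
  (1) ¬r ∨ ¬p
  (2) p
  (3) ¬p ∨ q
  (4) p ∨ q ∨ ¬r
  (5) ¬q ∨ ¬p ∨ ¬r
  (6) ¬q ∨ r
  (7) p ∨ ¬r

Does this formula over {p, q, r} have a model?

Unit clause (p) forces p = True.
Unit clause (¬r) forces r = False.
Unit clause (q) forces q = True.
That conflicts with the unit clause (¬q).
No assignment satisfies every clause.

Unsatisfiable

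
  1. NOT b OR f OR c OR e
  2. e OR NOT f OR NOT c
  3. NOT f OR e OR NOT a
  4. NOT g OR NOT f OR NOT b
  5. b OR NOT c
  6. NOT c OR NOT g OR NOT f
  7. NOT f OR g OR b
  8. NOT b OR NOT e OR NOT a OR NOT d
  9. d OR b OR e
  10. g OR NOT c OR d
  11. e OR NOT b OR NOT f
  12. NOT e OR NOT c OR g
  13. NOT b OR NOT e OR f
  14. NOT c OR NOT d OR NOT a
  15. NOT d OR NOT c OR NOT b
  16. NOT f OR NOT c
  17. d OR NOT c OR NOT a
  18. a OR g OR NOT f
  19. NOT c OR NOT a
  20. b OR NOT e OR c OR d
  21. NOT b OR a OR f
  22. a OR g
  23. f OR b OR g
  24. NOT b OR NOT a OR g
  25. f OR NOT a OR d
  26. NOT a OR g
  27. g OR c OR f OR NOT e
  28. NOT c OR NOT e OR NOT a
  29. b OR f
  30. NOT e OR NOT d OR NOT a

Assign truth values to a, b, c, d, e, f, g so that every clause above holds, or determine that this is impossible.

a=false, b=false, c=false, d=true, e=true, f=true, g=true

Try b = false.
From the singleton clause (NOT c), c = false.
From the singleton clause (f), f = true.
From the singleton clause (g), g = true.
Try e = true.
From the singleton clause (d), d = true.
From the singleton clause (NOT a), a = false.
Every clause now holds.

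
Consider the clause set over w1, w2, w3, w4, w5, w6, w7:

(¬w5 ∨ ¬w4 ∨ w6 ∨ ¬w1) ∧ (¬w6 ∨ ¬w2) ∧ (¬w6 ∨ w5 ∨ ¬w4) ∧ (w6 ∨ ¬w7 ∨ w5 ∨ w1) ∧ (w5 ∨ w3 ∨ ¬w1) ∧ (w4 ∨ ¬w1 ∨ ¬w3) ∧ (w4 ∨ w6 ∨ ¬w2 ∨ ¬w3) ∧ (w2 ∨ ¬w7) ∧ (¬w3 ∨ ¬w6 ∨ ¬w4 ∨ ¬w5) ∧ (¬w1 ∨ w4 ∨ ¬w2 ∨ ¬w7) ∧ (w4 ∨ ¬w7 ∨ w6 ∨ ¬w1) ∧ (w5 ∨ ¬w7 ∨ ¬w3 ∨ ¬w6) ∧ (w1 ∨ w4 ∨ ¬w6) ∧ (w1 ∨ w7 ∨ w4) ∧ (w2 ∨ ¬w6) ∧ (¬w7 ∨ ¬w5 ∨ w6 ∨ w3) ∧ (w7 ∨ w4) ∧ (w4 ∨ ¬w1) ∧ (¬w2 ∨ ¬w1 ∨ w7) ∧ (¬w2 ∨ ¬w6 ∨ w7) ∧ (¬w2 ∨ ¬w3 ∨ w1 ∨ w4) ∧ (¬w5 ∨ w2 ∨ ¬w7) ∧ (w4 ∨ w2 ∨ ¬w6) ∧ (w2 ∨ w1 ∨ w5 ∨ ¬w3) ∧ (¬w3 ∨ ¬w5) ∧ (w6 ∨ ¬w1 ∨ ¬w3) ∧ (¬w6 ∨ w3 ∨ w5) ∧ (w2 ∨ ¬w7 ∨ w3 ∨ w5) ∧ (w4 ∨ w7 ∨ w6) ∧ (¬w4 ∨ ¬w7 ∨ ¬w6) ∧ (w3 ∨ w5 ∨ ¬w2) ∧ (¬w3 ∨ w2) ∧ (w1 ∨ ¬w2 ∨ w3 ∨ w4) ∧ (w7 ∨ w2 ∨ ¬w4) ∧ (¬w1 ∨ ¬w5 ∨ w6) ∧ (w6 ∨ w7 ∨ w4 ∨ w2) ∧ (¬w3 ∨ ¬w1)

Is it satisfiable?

Yes

Suppose w6 = False.
Suppose w2 = True.
Suppose w4 = True.
Suppose w5 = True.
From the singleton clause (¬w1), w1 = False.
From the singleton clause (¬w3), w3 = False.
From the singleton clause (¬w7), w7 = False.
Every clause now holds.
A satisfying assignment: w1=False; w2=True; w3=False; w4=True; w5=True; w6=False; w7=False.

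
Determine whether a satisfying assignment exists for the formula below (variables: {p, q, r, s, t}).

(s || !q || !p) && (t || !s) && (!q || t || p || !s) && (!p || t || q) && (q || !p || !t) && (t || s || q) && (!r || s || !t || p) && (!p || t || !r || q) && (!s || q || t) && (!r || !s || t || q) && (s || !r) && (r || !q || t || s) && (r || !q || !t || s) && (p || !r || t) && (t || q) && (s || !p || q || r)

Case t = true:
Case q = false:
The clause (!p) is unit, so p = false.
Case r = false:
No clause remains; s is free.
A satisfying assignment: p=false, q=false, r=false, s=false, t=true.

Yes, satisfiable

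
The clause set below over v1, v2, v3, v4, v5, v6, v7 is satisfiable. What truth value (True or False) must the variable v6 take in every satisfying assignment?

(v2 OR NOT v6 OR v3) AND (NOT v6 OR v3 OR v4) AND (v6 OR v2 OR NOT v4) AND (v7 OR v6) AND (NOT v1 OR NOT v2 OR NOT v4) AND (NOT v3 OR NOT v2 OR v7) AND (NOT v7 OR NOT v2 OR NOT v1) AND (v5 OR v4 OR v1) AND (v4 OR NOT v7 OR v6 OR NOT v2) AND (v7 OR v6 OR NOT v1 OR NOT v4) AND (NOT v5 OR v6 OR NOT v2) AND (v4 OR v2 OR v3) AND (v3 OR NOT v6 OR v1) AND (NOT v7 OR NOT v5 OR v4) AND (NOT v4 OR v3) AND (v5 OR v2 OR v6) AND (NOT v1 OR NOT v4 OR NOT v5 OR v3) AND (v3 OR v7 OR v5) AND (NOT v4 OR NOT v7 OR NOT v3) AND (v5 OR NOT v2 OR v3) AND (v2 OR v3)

Suppose v6 = false.
From the singleton clause (v7), v7 = true.
Suppose v2 = true.
From the singleton clause (NOT v1), v1 = false.
From the singleton clause (v4), v4 = true.
From the singleton clause (NOT v5), v5 = false.
From the singleton clause (v3), v3 = true.
That conflicts with the unit clause (NOT v3).
So v2 must be the other value — set v2 = false.
From the singleton clause (NOT v4), v4 = false.
From the singleton clause (v3), v3 = true.
From the singleton clause (NOT v5), v5 = false.
That conflicts with the unit clause (v5).
Both values of v2 lead to a conflict.
So every satisfying assignment has v6 = True.

True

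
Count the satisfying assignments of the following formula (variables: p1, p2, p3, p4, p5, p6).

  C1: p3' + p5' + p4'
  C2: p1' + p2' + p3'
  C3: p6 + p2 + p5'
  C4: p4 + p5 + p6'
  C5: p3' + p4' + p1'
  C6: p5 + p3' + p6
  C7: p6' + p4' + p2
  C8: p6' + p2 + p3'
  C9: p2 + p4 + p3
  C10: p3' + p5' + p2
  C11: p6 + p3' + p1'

There are 2^6 = 64 truth assignments over (p1, p2, p3, p4, p5, p6).
Split on p3. With p3 = 1, the clauses containing p3 are satisfied and p3' drops from the rest; 3 of the 2^5 = 32 assignments to the other variables satisfy what remains.
With p3 = 0, by the same count on the reduced clause set, 16 assignments work.
Total: 3 + 16 = 19.

19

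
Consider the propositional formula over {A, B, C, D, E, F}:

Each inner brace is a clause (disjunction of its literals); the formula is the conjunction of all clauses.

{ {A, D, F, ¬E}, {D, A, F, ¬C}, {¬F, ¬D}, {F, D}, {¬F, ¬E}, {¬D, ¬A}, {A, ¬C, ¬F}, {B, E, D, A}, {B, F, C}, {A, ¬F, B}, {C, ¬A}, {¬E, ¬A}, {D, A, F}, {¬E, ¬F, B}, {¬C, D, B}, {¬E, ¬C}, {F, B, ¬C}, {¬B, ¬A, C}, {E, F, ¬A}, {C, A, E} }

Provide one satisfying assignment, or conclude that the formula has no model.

Case F = True:
(¬D) alone gives D = False.
(¬E) alone gives E = False.
Case A = True:
(C) alone gives C = True.
(B) alone gives B = True.
This assignment satisfies each clause.

A: True,  B: True,  C: True,  D: False,  E: False,  F: True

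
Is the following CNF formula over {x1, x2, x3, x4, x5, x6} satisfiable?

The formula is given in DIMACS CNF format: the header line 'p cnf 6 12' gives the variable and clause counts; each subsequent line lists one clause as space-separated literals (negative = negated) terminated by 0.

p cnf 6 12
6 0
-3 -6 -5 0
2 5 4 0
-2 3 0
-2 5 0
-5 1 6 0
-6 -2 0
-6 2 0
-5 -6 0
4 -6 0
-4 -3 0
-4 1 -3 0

From the singleton clause (x6), x6 = True.
From the singleton clause (¬x2), x2 = False.
Now (x2) is unsatisfied and unit — conflict.
No assignment satisfies every clause.

Unsatisfiable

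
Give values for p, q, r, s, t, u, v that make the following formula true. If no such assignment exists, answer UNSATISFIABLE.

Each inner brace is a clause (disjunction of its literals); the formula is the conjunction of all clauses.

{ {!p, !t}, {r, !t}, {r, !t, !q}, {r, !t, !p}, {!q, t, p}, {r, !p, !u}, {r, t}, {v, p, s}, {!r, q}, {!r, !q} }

UNSATISFIABLE

Case p = false:
Case r = true:
(q) alone gives q = true.
But (!q) is also a unit clause — contradiction.
That branch fails; take r = false instead.
(!t) alone gives t = false.
But (t) is also a unit clause — contradiction.
Either choice for r ends in contradiction.
That branch fails; take p = true instead.
(!t) alone gives t = false.
(r) alone gives r = true.
(q) alone gives q = true.
But (!q) is also a unit clause — contradiction.
Either choice for p ends in contradiction.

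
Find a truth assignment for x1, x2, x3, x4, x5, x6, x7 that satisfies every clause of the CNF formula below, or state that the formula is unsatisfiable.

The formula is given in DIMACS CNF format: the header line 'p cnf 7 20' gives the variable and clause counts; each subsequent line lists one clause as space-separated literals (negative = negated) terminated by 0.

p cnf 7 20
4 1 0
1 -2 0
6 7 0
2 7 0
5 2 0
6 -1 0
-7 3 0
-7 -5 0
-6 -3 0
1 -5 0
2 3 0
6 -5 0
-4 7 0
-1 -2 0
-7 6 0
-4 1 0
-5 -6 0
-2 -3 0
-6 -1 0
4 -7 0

Try x4 = True.
(x7) alone gives x7 = True.
(x3) alone gives x3 = True.
(¬x5) alone gives x5 = False.
(x2) alone gives x2 = True.
That conflicts with the unit clause (¬x2).
Undo x4 and try x4 = False.
(x1) alone gives x1 = True.
(x6) alone gives x6 = True.
That conflicts with the unit clause (¬x6).
Either choice for x4 ends in contradiction.

UNSATISFIABLE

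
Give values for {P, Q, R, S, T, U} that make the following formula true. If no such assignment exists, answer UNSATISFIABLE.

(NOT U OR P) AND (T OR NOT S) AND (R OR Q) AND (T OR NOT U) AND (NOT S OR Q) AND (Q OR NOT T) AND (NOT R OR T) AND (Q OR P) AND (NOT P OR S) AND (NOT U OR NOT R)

P: false,  Q: true,  R: true,  S: true,  T: true,  U: false

Suppose U = false.
Suppose T = true.
(Q) alone gives Q = true.
Suppose P = false.
No clause remains; R, S are free.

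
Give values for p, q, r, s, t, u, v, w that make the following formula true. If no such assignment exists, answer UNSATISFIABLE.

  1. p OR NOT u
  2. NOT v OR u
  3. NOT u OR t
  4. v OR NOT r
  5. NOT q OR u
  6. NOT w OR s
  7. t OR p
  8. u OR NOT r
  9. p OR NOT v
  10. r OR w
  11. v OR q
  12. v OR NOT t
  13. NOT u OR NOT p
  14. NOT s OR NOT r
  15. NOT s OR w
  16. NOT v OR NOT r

UNSATISFIABLE

Try p = true.
(NOT u) alone gives u = false.
(NOT v) alone gives v = false.
(NOT r) alone gives r = false.
(NOT q) alone gives q = false.
That conflicts with the unit clause (q).
Undo p and try p = false.
(NOT u) alone gives u = false.
(NOT v) alone gives v = false.
(NOT r) alone gives r = false.
(NOT q) alone gives q = false.
That conflicts with the unit clause (q).
Neither p = true nor p = false works.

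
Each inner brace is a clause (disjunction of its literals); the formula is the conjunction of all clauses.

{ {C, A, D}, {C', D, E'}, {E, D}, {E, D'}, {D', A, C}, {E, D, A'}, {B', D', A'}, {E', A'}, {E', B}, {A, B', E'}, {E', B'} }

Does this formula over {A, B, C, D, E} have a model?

No, unsatisfiable

Branch on E: set E = 1.
From the singleton clause (A'), A = 0.
From the singleton clause (B), B = 1.
That conflicts with the unit clause (B').
So E must be the other value — set E = 0.
From the singleton clause (D), D = 1.
That conflicts with the unit clause (D').
Either choice for E ends in contradiction.
No assignment satisfies every clause.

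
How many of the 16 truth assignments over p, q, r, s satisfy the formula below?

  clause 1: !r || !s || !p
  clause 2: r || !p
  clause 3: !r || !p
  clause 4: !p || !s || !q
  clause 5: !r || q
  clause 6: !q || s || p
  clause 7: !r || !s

There are 2^4 = 16 truth assignments over (p, q, r, s).
Check each against the 7 clauses (columns in the order p, q, r, s):
  F F F F  ✓ satisfies all
  F F F T  ✓ satisfies all
  F F T F  ✗ fails (!r || q)
  F F T T  ✗ fails (!r || q)
  F T F F  ✗ fails (!q || s || p)
  F T F T  ✓ satisfies all
  F T T F  ✗ fails (!q || s || p)
  F T T T  ✗ fails (!r || !s)
  T F F F  ✗ fails (r || !p)
  T F F T  ✗ fails (r || !p)
  T F T F  ✗ fails (!r || !p)
  T F T T  ✗ fails (!r || !s || !p)
  T T F F  ✗ fails (r || !p)
  T T F T  ✗ fails (r || !p)
  T T T F  ✗ fails (!r || !p)
  T T T T  ✗ fails (!r || !s || !p)
3 of the 16 rows are models.

3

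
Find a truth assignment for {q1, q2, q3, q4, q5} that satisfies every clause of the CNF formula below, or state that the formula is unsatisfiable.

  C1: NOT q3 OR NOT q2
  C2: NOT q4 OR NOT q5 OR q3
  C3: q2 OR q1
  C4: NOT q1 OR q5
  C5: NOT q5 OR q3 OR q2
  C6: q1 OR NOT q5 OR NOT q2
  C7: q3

q1: true, q2: false, q3: true, q4: true, q5: true

(q3) alone gives q3 = true.
(NOT q2) alone gives q2 = false.
(q1) alone gives q1 = true.
(q5) alone gives q5 = true.
All clauses hold; q4 can take either value.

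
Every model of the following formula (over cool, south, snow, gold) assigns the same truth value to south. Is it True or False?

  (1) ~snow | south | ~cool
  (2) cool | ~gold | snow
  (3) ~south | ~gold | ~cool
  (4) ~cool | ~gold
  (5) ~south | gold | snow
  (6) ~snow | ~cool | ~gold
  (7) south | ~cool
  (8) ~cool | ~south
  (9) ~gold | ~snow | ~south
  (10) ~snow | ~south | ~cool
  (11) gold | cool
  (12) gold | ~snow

False

Suppose south = 1.
The clause (~cool) is unit, so cool = 0.
The clause (gold) is unit, so gold = 1.
The clause (snow) is unit, so snow = 1.
But (~snow) is also a unit clause — contradiction.
So every satisfying assignment has south = False.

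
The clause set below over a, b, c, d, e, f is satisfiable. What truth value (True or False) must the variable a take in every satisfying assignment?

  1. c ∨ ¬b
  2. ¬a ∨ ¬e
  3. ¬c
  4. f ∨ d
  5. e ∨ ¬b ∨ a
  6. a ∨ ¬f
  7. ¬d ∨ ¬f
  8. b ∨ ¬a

False

Suppose a = True.
From the singleton clause (¬e), e = False.
From the singleton clause (¬c), c = False.
From the singleton clause (¬b), b = False.
That conflicts with the unit clause (b).
So every satisfying assignment has a = False.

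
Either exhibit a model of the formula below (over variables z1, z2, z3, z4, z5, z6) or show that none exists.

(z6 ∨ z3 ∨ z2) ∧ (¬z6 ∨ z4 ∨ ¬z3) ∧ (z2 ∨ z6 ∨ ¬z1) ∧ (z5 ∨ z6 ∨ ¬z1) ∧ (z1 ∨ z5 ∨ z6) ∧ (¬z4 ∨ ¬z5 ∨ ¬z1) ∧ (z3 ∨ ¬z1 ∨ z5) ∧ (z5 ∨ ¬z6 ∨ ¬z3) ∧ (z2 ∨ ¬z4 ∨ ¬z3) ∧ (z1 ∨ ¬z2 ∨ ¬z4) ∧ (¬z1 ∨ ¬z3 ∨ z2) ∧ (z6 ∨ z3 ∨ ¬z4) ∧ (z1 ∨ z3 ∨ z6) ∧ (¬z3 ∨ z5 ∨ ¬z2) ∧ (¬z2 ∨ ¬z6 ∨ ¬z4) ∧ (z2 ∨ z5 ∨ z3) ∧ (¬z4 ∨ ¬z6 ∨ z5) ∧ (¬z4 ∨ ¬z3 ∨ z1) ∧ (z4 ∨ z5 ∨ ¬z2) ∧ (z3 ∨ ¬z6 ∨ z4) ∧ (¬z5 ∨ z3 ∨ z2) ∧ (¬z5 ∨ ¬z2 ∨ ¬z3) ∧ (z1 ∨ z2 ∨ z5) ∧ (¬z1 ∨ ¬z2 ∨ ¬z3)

Try z6 = False.
Try z3 = True.
Try z2 = False.
(¬z1) alone gives z1 = False.
(z5) alone gives z5 = True.
(¬z4) alone gives z4 = False.
Every clause now holds.

z1 ↦ False; z2 ↦ False; z3 ↦ True; z4 ↦ False; z5 ↦ True; z6 ↦ False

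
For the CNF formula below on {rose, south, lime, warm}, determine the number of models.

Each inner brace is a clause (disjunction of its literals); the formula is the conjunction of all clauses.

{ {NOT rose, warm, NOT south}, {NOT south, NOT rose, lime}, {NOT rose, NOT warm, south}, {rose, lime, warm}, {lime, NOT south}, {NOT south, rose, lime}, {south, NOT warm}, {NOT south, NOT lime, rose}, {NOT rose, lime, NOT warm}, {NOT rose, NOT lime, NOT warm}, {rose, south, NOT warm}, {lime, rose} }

There are 2^4 = 16 truth assignments over (rose, south, lime, warm).
Check each against the 12 clauses (columns in the order rose, south, lime, warm):
  F F F F  ✗ fails (rose OR lime OR warm)
  F F F T  ✗ fails (south OR NOT warm)
  F F T F  ✓ satisfies all
  F F T T  ✗ fails (south OR NOT warm)
  F T F F  ✗ fails (rose OR lime OR warm)
  F T F T  ✗ fails (lime OR NOT south)
  F T T F  ✗ fails (NOT south OR NOT lime OR rose)
  F T T T  ✗ fails (NOT south OR NOT lime OR rose)
  T F F F  ✓ satisfies all
  T F F T  ✗ fails (NOT rose OR NOT warm OR south)
  T F T F  ✓ satisfies all
  T F T T  ✗ fails (NOT rose OR NOT warm OR south)
  T T F F  ✗ fails (NOT rose OR warm OR NOT south)
  T T F T  ✗ fails (NOT south OR NOT rose OR lime)
  T T T F  ✗ fails (NOT rose OR warm OR NOT south)
  T T T T  ✗ fails (NOT rose OR NOT lime OR NOT warm)
3 of the 16 rows are models.

3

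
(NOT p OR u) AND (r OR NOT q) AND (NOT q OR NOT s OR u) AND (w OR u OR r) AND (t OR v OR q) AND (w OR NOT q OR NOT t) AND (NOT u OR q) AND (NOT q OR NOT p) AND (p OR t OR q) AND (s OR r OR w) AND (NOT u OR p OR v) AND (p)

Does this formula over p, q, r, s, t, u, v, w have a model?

(p) alone gives p = true.
(u) alone gives u = true.
(q) alone gives q = true.
That conflicts with the unit clause (NOT q).
No assignment satisfies every clause.

No, unsatisfiable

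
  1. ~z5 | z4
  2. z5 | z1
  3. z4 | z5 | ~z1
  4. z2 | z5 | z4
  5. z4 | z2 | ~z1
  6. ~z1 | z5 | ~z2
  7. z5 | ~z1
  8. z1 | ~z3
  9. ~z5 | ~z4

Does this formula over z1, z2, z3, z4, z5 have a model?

No

Suppose z5 = 0.
Unit clause (z1) forces z1 = 1.
Now (~z1) is unsatisfied and unit — conflict.
So z5 must be the other value — set z5 = 1.
Unit clause (z4) forces z4 = 1.
Now (~z4) is unsatisfied and unit — conflict.
Neither z5 = 1 nor z5 = 0 works.
No assignment satisfies every clause.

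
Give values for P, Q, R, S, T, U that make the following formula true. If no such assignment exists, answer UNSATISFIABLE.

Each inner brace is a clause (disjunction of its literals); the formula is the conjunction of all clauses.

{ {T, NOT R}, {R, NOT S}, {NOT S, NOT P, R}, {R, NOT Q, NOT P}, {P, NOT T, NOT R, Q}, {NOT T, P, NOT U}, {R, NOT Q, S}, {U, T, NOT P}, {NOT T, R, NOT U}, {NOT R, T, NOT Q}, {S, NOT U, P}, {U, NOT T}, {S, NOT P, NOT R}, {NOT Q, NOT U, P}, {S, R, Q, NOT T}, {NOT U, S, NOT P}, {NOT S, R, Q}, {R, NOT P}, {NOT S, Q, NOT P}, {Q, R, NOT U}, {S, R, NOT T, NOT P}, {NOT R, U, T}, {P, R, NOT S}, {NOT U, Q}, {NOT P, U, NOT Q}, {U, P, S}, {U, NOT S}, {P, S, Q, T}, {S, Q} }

Case T = true:
From the singleton clause (U), U = true.
From the singleton clause (P), P = true.
From the singleton clause (R), R = true.
From the singleton clause (S), S = true.
From the singleton clause (Q), Q = true.
This assignment satisfies each clause.

P=true, Q=true, R=true, S=true, T=true, U=true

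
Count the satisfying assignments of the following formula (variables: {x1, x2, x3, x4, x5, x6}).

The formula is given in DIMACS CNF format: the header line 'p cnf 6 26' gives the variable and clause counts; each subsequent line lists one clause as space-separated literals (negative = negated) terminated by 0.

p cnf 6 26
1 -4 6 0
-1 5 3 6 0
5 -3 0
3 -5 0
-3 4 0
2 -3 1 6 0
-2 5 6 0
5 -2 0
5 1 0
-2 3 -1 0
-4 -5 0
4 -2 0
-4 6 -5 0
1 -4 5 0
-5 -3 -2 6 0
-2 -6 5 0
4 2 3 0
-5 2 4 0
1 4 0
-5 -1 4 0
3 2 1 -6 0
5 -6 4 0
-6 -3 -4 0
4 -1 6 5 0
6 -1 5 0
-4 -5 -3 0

There are 2^6 = 64 truth assignments over (x1, x2, x3, x4, x5, x6).
Split on x4. With x4 = True, the clauses containing x4 are satisfied and ¬x4 drops from the rest; 1 of the 2^5 = 32 assignments to the other variables satisfy what remains.
With x4 = False, by the same count on the reduced clause set, 0 assignments work.
Total: 1 + 0 = 1.

1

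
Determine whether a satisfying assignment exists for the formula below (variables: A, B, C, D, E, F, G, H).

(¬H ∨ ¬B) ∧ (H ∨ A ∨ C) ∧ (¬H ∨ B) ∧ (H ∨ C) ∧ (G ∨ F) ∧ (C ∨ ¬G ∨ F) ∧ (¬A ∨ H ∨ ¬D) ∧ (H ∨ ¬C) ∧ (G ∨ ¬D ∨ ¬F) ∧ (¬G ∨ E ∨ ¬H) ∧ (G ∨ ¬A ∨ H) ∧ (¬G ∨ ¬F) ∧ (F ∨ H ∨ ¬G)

No

Branch on H: set H = False.
Unit clause (C) forces C = True.
But (¬C) is also a unit clause — contradiction.
That branch fails; take H = True instead.
Unit clause (¬B) forces B = False.
But (B) is also a unit clause — contradiction.
Either choice for H ends in contradiction.
No assignment satisfies every clause.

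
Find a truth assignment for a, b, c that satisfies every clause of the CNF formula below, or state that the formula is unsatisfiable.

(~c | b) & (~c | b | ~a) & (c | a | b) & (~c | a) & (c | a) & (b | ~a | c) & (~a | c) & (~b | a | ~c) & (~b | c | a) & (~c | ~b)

UNSATISFIABLE

Case c = 0:
From the singleton clause (a), a = 1.
Now (~a) is unsatisfied and unit — conflict.
Backtrack on c: now try c = 1.
From the singleton clause (b), b = 1.
Now (~b) is unsatisfied and unit — conflict.
Both values of c lead to a conflict.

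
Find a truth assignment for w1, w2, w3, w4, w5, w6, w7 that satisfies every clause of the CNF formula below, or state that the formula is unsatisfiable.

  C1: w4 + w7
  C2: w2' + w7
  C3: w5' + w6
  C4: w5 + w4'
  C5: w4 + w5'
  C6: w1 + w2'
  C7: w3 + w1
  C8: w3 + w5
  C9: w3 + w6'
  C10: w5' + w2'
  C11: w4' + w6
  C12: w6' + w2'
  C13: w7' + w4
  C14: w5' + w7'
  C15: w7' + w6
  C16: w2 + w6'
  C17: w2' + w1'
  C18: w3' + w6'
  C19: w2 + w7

Branch on w4: set w4 = 1.
From the singleton clause (w5), w5 = 1.
From the singleton clause (w6), w6 = 1.
From the singleton clause (w3), w3 = 1.
But (w3') is also a unit clause — contradiction.
Backtrack on w4: now try w4 = 0.
From the singleton clause (w7), w7 = 1.
But (w7') is also a unit clause — contradiction.
Neither w4 = 1 nor w4 = 0 works.

UNSATISFIABLE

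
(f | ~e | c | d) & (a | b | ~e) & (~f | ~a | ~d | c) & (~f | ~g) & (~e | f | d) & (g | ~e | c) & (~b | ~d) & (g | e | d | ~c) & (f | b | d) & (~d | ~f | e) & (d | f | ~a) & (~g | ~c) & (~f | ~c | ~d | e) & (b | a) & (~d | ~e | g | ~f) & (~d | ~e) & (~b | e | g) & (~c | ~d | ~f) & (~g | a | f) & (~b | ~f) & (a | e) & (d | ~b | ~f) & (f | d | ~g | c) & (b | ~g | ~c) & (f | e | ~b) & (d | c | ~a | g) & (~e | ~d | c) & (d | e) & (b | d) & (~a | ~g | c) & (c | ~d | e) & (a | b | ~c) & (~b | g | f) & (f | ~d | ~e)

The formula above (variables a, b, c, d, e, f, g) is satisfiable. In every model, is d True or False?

Suppose d = 0.
Unit clause (e) forces e = 1.
Unit clause (f) forces f = 1.
Unit clause (~g) forces g = 0.
Unit clause (c) forces c = 1.
Unit clause (~b) forces b = 0.
But (b) is also a unit clause — contradiction.
So every satisfying assignment has d = True.

True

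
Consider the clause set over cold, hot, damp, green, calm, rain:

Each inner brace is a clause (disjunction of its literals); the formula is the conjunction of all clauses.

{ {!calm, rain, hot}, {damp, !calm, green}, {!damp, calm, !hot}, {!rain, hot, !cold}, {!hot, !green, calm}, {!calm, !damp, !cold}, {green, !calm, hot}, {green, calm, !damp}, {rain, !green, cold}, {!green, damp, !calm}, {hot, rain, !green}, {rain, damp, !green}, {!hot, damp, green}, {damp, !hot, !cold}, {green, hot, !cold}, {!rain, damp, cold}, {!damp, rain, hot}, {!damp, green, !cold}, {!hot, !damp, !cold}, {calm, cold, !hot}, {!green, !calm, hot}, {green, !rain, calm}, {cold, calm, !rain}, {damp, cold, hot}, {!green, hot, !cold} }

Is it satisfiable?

Satisfiable

Suppose calm = true.
Suppose rain = true.
Suppose damp = true.
(!cold) alone gives cold = false.
Suppose green = true.
(hot) alone gives hot = true.
All clauses are satisfied.
A satisfying assignment: cold: false, hot: true, damp: true, green: true, calm: true, rain: true.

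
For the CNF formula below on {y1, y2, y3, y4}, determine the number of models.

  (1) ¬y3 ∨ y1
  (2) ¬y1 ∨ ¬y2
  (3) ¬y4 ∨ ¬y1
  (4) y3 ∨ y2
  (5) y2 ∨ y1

There are 2^4 = 16 truth assignments over (y1, y2, y3, y4).
Check each against the 5 clauses (columns in the order y1, y2, y3, y4):
  F F F F  ✗ fails (y3 ∨ y2)
  F F F T  ✗ fails (y3 ∨ y2)
  F F T F  ✗ fails (¬y3 ∨ y1)
  F F T T  ✗ fails (¬y3 ∨ y1)
  F T F F  ✓ satisfies all
  F T F T  ✓ satisfies all
  F T T F  ✗ fails (¬y3 ∨ y1)
  F T T T  ✗ fails (¬y3 ∨ y1)
  T F F F  ✗ fails (y3 ∨ y2)
  T F F T  ✗ fails (¬y4 ∨ ¬y1)
  T F T F  ✓ satisfies all
  T F T T  ✗ fails (¬y4 ∨ ¬y1)
  T T F F  ✗ fails (¬y1 ∨ ¬y2)
  T T F T  ✗ fails (¬y1 ∨ ¬y2)
  T T T F  ✗ fails (¬y1 ∨ ¬y2)
  T T T T  ✗ fails (¬y1 ∨ ¬y2)
3 of the 16 rows are models.

3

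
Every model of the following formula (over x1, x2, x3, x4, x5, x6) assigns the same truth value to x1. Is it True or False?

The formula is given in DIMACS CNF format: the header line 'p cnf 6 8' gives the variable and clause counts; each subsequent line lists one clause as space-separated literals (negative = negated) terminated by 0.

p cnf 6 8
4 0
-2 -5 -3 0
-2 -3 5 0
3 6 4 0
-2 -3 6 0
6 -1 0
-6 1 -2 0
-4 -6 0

False

Suppose x1 = True.
Unit clause (x4) forces x4 = True.
Unit clause (x6) forces x6 = True.
But (¬x6) is also a unit clause — contradiction.
So every satisfying assignment has x1 = False.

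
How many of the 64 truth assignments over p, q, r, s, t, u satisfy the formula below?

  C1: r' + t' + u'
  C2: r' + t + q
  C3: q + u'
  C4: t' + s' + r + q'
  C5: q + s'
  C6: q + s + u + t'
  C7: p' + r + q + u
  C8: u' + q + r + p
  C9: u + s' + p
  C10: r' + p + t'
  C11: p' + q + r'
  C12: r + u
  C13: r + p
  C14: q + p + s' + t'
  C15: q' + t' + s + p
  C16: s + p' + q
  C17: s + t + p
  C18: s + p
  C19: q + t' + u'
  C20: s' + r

There are 2^6 = 64 truth assignments over (p, q, r, s, t, u).
Split on s. With s = 1, the clauses containing s are satisfied and s' drops from the rest; 4 of the 2^5 = 32 assignments to the other variables satisfy what remains.
With s = 0, by the same count on the reduced clause set, 5 assignments work.
Total: 4 + 5 = 9.

9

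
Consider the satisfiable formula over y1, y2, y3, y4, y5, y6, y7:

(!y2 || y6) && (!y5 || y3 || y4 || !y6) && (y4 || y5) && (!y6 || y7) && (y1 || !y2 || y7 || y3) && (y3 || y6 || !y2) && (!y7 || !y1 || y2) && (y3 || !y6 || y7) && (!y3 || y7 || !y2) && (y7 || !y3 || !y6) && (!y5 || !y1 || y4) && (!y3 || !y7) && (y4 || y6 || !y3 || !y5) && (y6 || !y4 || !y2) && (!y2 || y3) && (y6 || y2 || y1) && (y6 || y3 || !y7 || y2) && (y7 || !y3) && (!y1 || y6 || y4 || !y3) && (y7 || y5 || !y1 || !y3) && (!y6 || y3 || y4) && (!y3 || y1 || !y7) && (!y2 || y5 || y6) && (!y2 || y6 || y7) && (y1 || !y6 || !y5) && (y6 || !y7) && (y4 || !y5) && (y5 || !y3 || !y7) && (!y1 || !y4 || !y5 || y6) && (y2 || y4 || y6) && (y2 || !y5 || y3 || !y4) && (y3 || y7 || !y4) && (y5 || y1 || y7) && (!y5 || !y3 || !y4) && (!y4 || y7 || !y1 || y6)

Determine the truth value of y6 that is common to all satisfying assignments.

Suppose y6 = false.
Unit clause (!y2) forces y2 = false.
Unit clause (y1) forces y1 = true.
Unit clause (!y7) forces y7 = false.
Unit clause (!y3) forces y3 = false.
Unit clause (y4) forces y4 = true.
But (!y4) is also a unit clause — contradiction.
So every satisfying assignment has y6 = True.

True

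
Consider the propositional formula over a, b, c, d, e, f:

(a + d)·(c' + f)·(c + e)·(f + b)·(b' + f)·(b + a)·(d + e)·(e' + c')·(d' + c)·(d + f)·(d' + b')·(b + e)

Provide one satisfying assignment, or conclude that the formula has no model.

Suppose a = 1.
Suppose c = 0.
The clause (e) is unit, so e = 1.
The clause (d') is unit, so d = 0.
The clause (f) is unit, so f = 1.
Every clause is now satisfied; b is unconstrained.

a=1, b=1, c=0, d=0, e=1, f=1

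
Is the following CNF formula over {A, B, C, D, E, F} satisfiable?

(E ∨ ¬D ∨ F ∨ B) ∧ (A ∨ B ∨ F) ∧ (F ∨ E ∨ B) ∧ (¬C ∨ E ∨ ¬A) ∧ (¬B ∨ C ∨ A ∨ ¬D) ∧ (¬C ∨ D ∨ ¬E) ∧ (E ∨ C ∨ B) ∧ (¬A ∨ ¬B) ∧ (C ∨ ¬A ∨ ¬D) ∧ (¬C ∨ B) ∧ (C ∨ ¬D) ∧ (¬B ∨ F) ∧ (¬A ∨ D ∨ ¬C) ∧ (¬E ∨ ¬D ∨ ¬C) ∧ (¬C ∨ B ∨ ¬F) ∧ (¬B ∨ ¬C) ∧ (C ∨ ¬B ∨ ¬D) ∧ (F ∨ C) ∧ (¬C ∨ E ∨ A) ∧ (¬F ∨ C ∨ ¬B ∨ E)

Satisfiable

Try A = True.
(¬B) alone gives B = False.
(¬C) alone gives C = False.
(E) alone gives E = True.
(¬D) alone gives D = False.
(F) alone gives F = True.
Every clause now holds.
A satisfying assignment: A=True,  B=False,  C=False,  D=False,  E=True,  F=True.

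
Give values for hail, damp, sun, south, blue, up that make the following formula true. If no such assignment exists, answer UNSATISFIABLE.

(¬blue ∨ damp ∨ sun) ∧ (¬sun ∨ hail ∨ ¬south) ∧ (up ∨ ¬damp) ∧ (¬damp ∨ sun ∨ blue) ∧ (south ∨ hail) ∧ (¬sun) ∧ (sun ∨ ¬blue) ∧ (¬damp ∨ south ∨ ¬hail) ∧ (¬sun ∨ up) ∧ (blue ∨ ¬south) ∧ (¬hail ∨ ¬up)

From the singleton clause (¬sun), sun = False.
From the singleton clause (¬blue), blue = False.
From the singleton clause (¬damp), damp = False.
From the singleton clause (¬south), south = False.
From the singleton clause (hail), hail = True.
From the singleton clause (¬up), up = False.
All clauses are satisfied.

hail ↦ True, damp ↦ False, sun ↦ False, south ↦ False, blue ↦ False, up ↦ False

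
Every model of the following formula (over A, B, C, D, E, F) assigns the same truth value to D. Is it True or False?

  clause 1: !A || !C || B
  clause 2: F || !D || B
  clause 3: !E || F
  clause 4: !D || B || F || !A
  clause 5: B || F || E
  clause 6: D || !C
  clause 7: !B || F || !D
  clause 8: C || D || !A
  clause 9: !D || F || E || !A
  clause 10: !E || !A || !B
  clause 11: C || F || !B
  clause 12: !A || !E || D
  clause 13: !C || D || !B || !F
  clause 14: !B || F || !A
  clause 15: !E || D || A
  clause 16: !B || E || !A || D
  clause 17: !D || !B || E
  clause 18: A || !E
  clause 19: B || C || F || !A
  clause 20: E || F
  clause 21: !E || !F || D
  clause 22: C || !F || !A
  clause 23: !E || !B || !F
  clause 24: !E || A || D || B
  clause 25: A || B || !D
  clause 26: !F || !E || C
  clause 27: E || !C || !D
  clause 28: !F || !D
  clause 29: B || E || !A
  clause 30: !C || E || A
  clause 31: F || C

Suppose D = true.
Unit clause (!F) forces F = false.
Unit clause (B) forces B = true.
Now (!B) is unsatisfied and unit — conflict.
So every satisfying assignment has D = False.

False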